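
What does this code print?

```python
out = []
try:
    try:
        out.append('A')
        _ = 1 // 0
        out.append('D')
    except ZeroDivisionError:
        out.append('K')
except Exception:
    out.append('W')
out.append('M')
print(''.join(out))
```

Execution trace: 'A' (inner try body) → 'K' (inner except ZeroDivisionError) → 'M' (after the try/except). Output: AKM

Answer: AKM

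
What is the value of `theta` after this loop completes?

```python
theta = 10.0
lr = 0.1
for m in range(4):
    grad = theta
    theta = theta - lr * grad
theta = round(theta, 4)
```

Gradient descent: w = 10.0 * (1 - 0.1)^4
`theta` takes the values: 10.0 → 9.0 → 8.1 → 7.29 → 6.561

Answer: 6.561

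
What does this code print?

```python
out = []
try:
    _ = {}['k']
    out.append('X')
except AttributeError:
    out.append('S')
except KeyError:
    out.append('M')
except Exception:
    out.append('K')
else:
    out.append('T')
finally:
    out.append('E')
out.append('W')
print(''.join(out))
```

Execution trace: 'M' (except KeyError) → 'E' (finally) → 'W' (after the try/except). Output: MEW

Answer: MEW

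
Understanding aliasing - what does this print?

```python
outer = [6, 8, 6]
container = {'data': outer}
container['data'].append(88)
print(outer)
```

Key concept: dict holds reference to list.
Step by step:
`outer = [6, 8, 6]` → outer = [6, 8, 6]
`container = {'data': outer}` → container = {'data': [6, 8, 6]}
`container['data'].append(88)` → outer = [6, 8, 6, 88]; container = {'data': [6, 8, 6, 88]}
`print(outer)` → prints [6, 8, 6, 88]

Answer: [6, 8, 6, 88]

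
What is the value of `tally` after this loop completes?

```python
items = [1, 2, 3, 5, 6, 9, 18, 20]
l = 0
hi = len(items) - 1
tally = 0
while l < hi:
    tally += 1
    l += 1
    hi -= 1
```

Iterations until pointers meet (list length 8)
`tally` takes the values: 0 → 1 → 2 → 3 → 4

Answer: 4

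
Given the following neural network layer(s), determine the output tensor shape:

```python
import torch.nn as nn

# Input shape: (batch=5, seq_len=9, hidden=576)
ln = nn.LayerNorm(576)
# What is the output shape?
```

Input: (5, 9, 576) -> Output: (5, 9, 576)

Answer: (5, 9, 576)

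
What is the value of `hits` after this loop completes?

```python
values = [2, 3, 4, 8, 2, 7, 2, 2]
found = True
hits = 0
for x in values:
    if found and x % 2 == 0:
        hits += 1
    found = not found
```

Count even values at even positions
`hits` takes the values: 0 → 1 → 2 → 3 → 4

Answer: 4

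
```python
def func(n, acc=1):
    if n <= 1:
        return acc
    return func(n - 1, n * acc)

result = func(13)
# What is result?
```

Accumulator trace (n, acc): (13, 1) -> (12, 13) -> (11, 156) -> (10, 1716) -> (9, 17160) -> (8, 154440) -> (7, 1235520) -> (6, 8648640) -> (5, 51891840) -> (4, 259459200) -> (3, 1037836800) -> (2, 3113510400) -> (1, 6227020800) -> return 6227020800

Answer: 6227020800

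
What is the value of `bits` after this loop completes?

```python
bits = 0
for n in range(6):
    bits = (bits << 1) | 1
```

Build 6 consecutive 1-bits: 0b111111
`bits` takes the values: 0 → 1 → 3 → 7 → 15 → 31 → 63

Answer: 63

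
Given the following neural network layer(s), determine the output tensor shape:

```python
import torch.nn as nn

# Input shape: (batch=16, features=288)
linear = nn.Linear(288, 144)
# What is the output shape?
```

Input: (16, 288) -> Output: (16, 144)

Answer: (16, 144)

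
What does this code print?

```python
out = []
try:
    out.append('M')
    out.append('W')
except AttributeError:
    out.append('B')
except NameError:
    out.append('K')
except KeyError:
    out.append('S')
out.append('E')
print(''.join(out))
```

Execution trace: 'M' (try body) → 'W' (try body, no exception) → 'E' (after the try/except). Output: MWE

Answer: MWE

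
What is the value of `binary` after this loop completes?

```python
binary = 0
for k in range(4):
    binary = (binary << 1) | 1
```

Build 4 consecutive 1-bits: 0b1111
`binary` takes the values: 0 → 1 → 3 → 7 → 15

Answer: 15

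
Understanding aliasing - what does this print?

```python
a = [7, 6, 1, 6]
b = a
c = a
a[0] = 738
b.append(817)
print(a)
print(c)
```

Key concept: multiple aliases.
Step by step:
`a = [7, 6, 1, 6]` → a = [7, 6, 1, 6]
`b = a` → b = [7, 6, 1, 6] (same object as a)
`c = a` → c = [7, 6, 1, 6] (same object as a, b)
`a[0] = 738` → a = [738, 6, 1, 6] (same object as b, c); b = [738, 6, 1, 6] (same object as a, c); c = [738, 6, 1, 6] (same object as a, b)
`b.append(817)` → a = [738, 6, 1, 6, 817] (same object as b, c); b = [738, 6, 1, 6, 817] (same object as a, c); c = [738, 6, 1, 6, 817] (same object as a, b)
`print(a)` → prints [738, 6, 1, 6, 817]
`print(c)` → prints [738, 6, 1, 6, 817]

Answer:
[738, 6, 1, 6, 817]
[738, 6, 1, 6, 817]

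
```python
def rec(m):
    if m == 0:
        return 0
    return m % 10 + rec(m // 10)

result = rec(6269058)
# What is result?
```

Sum of digits of 6269058: 8 + 5 + 0 + 9 + 6 + 2 + 6 = 36

Answer: 36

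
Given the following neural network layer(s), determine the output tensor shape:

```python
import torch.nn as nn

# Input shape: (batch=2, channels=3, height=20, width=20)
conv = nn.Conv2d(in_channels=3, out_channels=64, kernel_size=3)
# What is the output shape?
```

Input: (2, 3, 20, 20) -> Output: (2, 64, 18, 18)

Answer: (2, 64, 18, 18)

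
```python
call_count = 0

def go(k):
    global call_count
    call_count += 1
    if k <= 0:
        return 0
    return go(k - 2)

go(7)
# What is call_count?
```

Linear recursion stepping by 2: 5 calls from k=7 down to ≤0.

Answer: 5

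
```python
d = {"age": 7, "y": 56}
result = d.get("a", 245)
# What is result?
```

Trace:
`d = {"age": 7, "y": 56}` → d = {'age': 7, 'y': 56}
`result = d.get("a", 245)` → result = 245
So result = 245

Answer: 245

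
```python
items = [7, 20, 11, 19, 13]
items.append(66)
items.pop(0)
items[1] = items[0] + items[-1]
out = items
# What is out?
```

Trace:
`items = [7, 20, 11, 19, 13]` → items = [7, 20, 11, 19, 13]
`items.append(66)` → items = [7, 20, 11, 19, 13, 66]
`items.pop(0)` → items = [20, 11, 19, 13, 66]
`items[1] = items[0] + items[-1]` → items = [20, 86, 19, 13, 66]
`out = items` → out = [20, 86, 19, 13, 66]
So out = [20, 86, 19, 13, 66]

Answer: [20, 86, 19, 13, 66]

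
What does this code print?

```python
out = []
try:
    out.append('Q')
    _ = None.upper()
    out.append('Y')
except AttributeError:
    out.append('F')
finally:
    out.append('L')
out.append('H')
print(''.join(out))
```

Execution trace: 'Q' (try body) → 'F' (except AttributeError) → 'L' (finally) → 'H' (after the try/except). Output: QFLH

Answer: QFLH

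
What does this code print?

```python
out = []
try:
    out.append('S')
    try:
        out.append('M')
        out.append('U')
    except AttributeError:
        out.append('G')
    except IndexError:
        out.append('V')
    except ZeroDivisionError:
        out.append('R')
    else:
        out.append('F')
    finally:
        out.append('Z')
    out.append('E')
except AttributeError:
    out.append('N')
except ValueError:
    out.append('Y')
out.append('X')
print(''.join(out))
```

Execution trace: 'S' (try body) → 'M' (inner try body) → 'U' (inner try body, no exception) → 'F' (inner else) → 'Z' (inner finally) → 'E' (try body, no exception) → 'X' (after the try/except). Output: SMUFZEX

Answer: SMUFZEX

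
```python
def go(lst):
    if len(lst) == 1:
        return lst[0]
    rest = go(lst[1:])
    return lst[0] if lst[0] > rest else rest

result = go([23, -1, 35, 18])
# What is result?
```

Recursive max over [23, -1, 35, 18] = 35

Answer: 35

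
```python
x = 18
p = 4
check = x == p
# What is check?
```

Trace:
`x = 18` → x = 18
`p = 4` → p = 4
`check = x == p` → check = False
So check = False

Answer: False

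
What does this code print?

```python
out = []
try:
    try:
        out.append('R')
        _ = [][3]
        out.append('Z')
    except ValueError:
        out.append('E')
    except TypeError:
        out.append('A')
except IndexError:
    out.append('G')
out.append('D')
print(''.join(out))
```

Execution trace: 'R' (try body) → 'G' (outer except IndexError) → 'D' (after the try/except). Output: RGD

Answer: RGD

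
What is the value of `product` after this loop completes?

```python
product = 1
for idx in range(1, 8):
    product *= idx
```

7! = 5040
`product` takes the values: 1 → 2 → 6 → 24 → 120 → 720 → 5040

Answer: 5040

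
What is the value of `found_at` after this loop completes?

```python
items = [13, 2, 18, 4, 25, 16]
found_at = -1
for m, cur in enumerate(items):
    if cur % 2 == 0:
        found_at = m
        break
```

First even number index in [13, 2, 18, 4, 25, 16]
`found_at` takes the values: -1 → 1

Answer: 1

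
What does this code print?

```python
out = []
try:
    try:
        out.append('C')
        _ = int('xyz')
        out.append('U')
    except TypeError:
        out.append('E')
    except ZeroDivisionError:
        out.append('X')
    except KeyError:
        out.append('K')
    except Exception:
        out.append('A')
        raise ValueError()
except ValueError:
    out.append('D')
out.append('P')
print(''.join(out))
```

Execution trace: 'C' (inner try body) → 'A' (inner except Exception) → 'D' (outer except ValueError) → 'P' (after the try/except). Output: CADP

Answer: CADP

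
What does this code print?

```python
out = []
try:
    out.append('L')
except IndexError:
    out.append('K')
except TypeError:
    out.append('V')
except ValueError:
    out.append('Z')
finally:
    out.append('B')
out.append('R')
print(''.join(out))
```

Execution trace: 'L' (try body, no exception) → 'B' (finally) → 'R' (after the try/except). Output: LBR

Answer: LBR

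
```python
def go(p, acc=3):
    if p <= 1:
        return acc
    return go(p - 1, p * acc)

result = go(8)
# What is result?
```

Accumulator trace (n, acc): (8, 3) -> (7, 24) -> (6, 168) -> (5, 1008) -> (4, 5040) -> (3, 20160) -> (2, 60480) -> (1, 120960) -> return 120960

Answer: 120960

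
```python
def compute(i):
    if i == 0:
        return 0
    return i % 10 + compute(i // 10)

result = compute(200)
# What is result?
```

Sum of digits of 200: 0 + 0 + 2 = 2

Answer: 2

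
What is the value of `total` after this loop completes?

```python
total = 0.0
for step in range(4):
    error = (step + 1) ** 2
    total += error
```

Sum of squared losses 1² + 2² + ... + 4²
`total` takes the values: 0.0 → 1.0 → 5.0 → 14.0 → 30.0

Answer: 30.0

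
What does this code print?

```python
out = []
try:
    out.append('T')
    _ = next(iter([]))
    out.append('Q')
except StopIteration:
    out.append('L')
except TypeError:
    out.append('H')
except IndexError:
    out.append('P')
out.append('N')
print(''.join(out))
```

Execution trace: 'T' (try body) → 'L' (except StopIteration) → 'N' (after the try/except). Output: TLN

Answer: TLN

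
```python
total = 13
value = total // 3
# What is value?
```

Trace:
`total = 13` → total = 13
`value = total // 3` → value = 4
So value = 4

Answer: 4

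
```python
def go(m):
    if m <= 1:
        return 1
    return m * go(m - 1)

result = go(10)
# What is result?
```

go(10) = 10 * 9 * 8 * 7 * 6 * 5 * 4 * 3 * 2 * 1 = 3628800

Answer: 3628800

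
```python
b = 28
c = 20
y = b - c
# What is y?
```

Trace:
`b = 28` → b = 28
`c = 20` → c = 20
`y = b - c` → y = 8
So y = 8

Answer: 8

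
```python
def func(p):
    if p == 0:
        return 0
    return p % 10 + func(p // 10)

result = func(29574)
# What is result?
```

Sum of digits of 29574: 4 + 7 + 5 + 9 + 2 = 27

Answer: 27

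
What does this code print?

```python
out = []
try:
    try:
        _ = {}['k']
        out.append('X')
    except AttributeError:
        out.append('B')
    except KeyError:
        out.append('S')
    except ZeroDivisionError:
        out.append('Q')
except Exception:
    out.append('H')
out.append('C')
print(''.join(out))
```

Execution trace: 'S' (inner except KeyError) → 'C' (after the try/except). Output: SC

Answer: SC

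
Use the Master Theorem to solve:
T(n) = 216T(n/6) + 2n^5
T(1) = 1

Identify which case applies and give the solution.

a=216, b=6, f(n)=2n^5. log_6(216) = 3. Since c=5 > 3 and the regularity condition holds (216(n/6)^5 = (216/6^5)n^5 with 216/6^5 < 1), Case 3 applies: T(n) = Θ(f(n)) = O(n^5).

Answer: O(n^5) - Case 3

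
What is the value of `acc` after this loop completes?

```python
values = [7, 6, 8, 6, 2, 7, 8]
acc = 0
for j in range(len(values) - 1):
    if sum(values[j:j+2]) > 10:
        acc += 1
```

Count windows with sum > 10
`acc` takes the values: 0 → 1 → 2 → 3 → 4

Answer: 4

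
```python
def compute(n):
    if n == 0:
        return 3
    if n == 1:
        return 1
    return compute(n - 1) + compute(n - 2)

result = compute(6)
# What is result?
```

Build up from base cases: compute(0)=3, compute(1)=1, compute(2)=4, compute(3)=5, compute(4)=9, compute(5)=14, compute(6)=23

Answer: 23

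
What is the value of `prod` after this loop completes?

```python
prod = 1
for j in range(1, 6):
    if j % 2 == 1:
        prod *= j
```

Product of odd numbers 1 to 5
`prod` takes the values: 1 → 3 → 15

Answer: 15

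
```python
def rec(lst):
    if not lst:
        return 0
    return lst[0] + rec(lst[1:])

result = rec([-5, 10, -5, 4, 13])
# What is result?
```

(-5) + 10 + (-5) + 4 + 13 + 0 = 17

Answer: 17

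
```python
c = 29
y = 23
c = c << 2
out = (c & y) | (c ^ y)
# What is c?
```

Trace:
`c = 29` → c = 29
`y = 23` → y = 23
`c = c << 2` → c = 116
`out = (c & y) | (c ^ y)` → out = 119
So c = 116

Answer: 116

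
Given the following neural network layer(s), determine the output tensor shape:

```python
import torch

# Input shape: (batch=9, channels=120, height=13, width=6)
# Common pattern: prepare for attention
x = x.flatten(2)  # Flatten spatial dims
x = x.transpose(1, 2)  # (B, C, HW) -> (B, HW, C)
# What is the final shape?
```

Input: (9, 120, 13, 6) -> after flatten(2): (9, 120, 78) -> Output: (9, 78, 120)

Answer: (9, 78, 120)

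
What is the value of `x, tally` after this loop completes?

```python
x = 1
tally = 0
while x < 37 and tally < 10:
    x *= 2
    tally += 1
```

Double until >= 37 or 10 iterations
`x, tally` takes the values: (1, 0) → (2, 0) → (2, 1) → (4, 1) → (4, 2) → (8, 2) → (8, 3) → (16, 3) → (16, 4) → (32, 4) → (32, 5) → (64, 5) → (64, 6)

Answer: 64, 6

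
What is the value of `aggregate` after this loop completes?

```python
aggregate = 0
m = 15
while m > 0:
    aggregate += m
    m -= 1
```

Sum 15 down to 1
`aggregate` takes the values: 0 → 15 → 29 → 42 → 54 → 65 → 75 → 84 → 92 → 99 → 105 → 110 → 114 → 117 → 119 → 120

Answer: 120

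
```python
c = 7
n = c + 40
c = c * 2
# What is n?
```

Trace:
`c = 7` → c = 7
`n = c + 40` → n = 47
`c = c * 2` → c = 14
So n = 47

Answer: 47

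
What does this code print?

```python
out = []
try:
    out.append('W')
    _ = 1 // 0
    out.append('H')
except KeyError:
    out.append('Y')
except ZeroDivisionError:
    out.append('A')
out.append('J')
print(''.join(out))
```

Execution trace: 'W' (try body) → 'A' (except ZeroDivisionError) → 'J' (after the try/except). Output: WAJ

Answer: WAJ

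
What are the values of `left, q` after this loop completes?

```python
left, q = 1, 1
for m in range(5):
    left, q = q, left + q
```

Fibonacci: after 5 iterations
`left, q` takes the values: (1, 1) → (1, 2) → (2, 3) → (3, 5) → (5, 8) → (8, 13)

Answer: 8, 13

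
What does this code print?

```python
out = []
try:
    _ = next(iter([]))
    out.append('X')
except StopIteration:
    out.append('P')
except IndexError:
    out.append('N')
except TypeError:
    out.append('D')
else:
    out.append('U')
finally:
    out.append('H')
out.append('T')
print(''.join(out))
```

Execution trace: 'P' (except StopIteration) → 'H' (finally) → 'T' (after the try/except). Output: PHT

Answer: PHT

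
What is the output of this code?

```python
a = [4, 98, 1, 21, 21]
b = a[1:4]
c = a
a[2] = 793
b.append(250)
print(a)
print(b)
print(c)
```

Key concept: slice vs alias.
Step by step:
`a = [4, 98, 1, 21, 21]` → a = [4, 98, 1, 21, 21]
`b = a[1:4]` → b = [98, 1, 21]
`c = a` → c = [4, 98, 1, 21, 21] (same object as a)
`a[2] = 793` → a = [4, 98, 793, 21, 21] (same object as c); c = [4, 98, 793, 21, 21] (same object as a)
`b.append(250)` → b = [98, 1, 21, 250]
`print(a)` → prints [4, 98, 793, 21, 21]
`print(b)` → prints [98, 1, 21, 250]
`print(c)` → prints [4, 98, 793, 21, 21]

Answer:
[4, 98, 793, 21, 21]
[98, 1, 21, 250]
[4, 98, 793, 21, 21]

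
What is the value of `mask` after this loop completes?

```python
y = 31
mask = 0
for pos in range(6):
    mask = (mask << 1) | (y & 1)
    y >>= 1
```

Reverse lowest 6 bits of 31
`mask` takes the values: 0 → 1 → 3 → 7 → 15 → 31 → 62

Answer: 62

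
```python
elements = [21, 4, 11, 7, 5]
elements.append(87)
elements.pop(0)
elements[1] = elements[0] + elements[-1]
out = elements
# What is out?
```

Trace:
`elements = [21, 4, 11, 7, 5]` → elements = [21, 4, 11, 7, 5]
`elements.append(87)` → elements = [21, 4, 11, 7, 5, 87]
`elements.pop(0)` → elements = [4, 11, 7, 5, 87]
`elements[1] = elements[0] + elements[-1]` → elements = [4, 91, 7, 5, 87]
`out = elements` → out = [4, 91, 7, 5, 87]
So out = [4, 91, 7, 5, 87]

Answer: [4, 91, 7, 5, 87]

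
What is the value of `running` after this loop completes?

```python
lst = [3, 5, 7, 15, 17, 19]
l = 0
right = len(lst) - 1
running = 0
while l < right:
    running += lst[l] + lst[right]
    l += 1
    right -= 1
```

Sum of pairs from ends
`running` takes the values: 0 → 22 → 44 → 66

Answer: 66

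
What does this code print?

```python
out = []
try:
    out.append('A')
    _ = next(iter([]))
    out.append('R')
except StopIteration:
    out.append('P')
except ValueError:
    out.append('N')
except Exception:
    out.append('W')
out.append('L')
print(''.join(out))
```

Execution trace: 'A' (try body) → 'P' (except StopIteration) → 'L' (after the try/except). Output: APL

Answer: APL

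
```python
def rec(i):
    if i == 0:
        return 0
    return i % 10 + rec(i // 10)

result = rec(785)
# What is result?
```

Sum of digits of 785: 5 + 8 + 7 = 20

Answer: 20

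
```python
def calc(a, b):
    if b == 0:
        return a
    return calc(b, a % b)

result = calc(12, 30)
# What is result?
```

calc(12, 30) -> calc(30, 12) -> calc(12, 6) -> calc(6, 0) -> 6

Answer: 6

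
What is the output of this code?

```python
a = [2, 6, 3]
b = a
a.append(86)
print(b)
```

Key concept: basic list aliasing.
Step by step:
`a = [2, 6, 3]` → a = [2, 6, 3]
`b = a` → b = [2, 6, 3] (same object as a)
`a.append(86)` → a = [2, 6, 3, 86] (same object as b); b = [2, 6, 3, 86] (same object as a)
`print(b)` → prints [2, 6, 3, 86]

Answer: [2, 6, 3, 86]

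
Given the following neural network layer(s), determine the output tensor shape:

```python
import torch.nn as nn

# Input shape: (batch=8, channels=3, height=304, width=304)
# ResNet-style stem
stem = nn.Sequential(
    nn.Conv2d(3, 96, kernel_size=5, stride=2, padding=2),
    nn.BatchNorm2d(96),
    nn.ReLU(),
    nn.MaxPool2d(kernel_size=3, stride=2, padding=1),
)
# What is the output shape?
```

Input: (8, 3, 304, 304) -> after Conv2d 5x5 stride=2: (8, 96, 152, 152) -> Output: (8, 96, 76, 76)

Answer: (8, 96, 76, 76)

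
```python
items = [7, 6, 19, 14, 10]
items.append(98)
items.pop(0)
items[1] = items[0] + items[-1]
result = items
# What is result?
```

Trace:
`items = [7, 6, 19, 14, 10]` → items = [7, 6, 19, 14, 10]
`items.append(98)` → items = [7, 6, 19, 14, 10, 98]
`items.pop(0)` → items = [6, 19, 14, 10, 98]
`items[1] = items[0] + items[-1]` → items = [6, 104, 14, 10, 98]
`result = items` → result = [6, 104, 14, 10, 98]
So result = [6, 104, 14, 10, 98]

Answer: [6, 104, 14, 10, 98]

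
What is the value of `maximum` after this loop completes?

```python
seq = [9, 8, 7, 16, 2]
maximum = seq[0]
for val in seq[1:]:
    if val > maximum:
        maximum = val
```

Maximum of [9, 8, 7, 16, 2]
`maximum` takes the values: 9 → 16

Answer: 16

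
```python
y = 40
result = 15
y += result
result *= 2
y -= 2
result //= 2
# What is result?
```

Trace:
`y = 40` → y = 40
`result = 15` → result = 15
`y += result` → y = 55
`result *= 2` → result = 30
`y -= 2` → y = 53
`result //= 2` → result = 15
So result = 15

Answer: 15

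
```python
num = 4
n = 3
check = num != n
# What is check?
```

Trace:
`num = 4` → num = 4
`n = 3` → n = 3
`check = num != n` → check = True
So check = True

Answer: True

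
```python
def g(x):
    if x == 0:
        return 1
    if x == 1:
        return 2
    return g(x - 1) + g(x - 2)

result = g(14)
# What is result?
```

Build up from base cases: g(0)=1, g(1)=2, g(2)=3, g(3)=5, g(4)=8, g(5)=13, g(6)=21, ..., g(14)=987

Answer: 987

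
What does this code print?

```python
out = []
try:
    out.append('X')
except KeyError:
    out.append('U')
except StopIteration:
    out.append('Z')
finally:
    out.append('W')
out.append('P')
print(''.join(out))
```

Execution trace: 'X' (try body, no exception) → 'W' (finally) → 'P' (after the try/except). Output: XWP

Answer: XWP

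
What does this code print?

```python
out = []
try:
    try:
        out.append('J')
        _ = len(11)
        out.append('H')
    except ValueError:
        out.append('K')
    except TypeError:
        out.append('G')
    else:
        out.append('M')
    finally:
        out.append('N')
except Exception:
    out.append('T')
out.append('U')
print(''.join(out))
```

Execution trace: 'J' (inner try body) → 'G' (inner except TypeError) → 'N' (inner finally) → 'U' (after the try/except). Output: JGNU

Answer: JGNU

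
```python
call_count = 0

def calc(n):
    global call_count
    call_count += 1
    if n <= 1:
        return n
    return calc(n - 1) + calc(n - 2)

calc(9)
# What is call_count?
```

Calls(n) = 1 + Calls(n-1) + Calls(n-2); Calls(0)=Calls(1)=1. For n=9 this gives 109.

Answer: 109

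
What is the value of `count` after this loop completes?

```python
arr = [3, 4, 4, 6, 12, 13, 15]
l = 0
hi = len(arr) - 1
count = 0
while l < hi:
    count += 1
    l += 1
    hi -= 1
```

Iterations until pointers meet (list length 7)
`count` takes the values: 0 → 1 → 2 → 3

Answer: 3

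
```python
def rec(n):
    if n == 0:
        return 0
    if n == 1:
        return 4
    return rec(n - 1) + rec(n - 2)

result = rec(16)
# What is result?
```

Build up from base cases: rec(0)=0, rec(1)=4, rec(2)=4, rec(3)=8, rec(4)=12, rec(5)=20, rec(6)=32, ..., rec(16)=3948

Answer: 3948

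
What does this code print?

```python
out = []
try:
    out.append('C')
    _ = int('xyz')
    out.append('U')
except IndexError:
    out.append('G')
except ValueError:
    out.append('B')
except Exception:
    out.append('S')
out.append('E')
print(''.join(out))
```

Execution trace: 'C' (try body) → 'B' (except ValueError) → 'E' (after the try/except). Output: CBE

Answer: CBE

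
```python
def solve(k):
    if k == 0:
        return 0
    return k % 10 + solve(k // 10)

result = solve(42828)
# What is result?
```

Sum of digits of 42828: 8 + 2 + 8 + 2 + 4 = 24

Answer: 24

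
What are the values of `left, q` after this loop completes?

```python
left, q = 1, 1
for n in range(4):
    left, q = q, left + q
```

Fibonacci: after 4 iterations
`left, q` takes the values: (1, 1) → (1, 2) → (2, 3) → (3, 5) → (5, 8)

Answer: 5, 8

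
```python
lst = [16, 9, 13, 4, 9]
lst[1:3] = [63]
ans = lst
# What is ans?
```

Trace:
`lst = [16, 9, 13, 4, 9]` → lst = [16, 9, 13, 4, 9]
`lst[1:3] = [63]` → lst = [16, 63, 4, 9]
`ans = lst` → ans = [16, 63, 4, 9]
So ans = [16, 63, 4, 9]

Answer: [16, 63, 4, 9]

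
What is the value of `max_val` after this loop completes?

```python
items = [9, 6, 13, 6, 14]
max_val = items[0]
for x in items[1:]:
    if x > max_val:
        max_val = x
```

Maximum of [9, 6, 13, 6, 14]
`max_val` takes the values: 9 → 13 → 14

Answer: 14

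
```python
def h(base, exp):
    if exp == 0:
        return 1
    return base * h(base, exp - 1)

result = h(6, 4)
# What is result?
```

h(6, 4) = 6 * 6 * 6 * 6 = 1296

Answer: 1296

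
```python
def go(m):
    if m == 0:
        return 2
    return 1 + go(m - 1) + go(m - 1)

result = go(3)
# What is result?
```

go(m) = 1 + 2·go(m-1), go(0)=2. Closed form: (2+1)·2^3 - 1 = 23.

Answer: 23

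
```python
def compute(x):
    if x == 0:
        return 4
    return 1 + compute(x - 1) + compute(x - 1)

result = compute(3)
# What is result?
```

compute(x) = 1 + 2·compute(x-1), compute(0)=4. Closed form: (4+1)·2^3 - 1 = 39.

Answer: 39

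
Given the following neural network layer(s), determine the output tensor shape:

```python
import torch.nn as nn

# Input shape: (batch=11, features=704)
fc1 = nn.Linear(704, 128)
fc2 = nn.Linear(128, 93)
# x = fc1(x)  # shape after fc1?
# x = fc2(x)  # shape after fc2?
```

Input: (11, 704) -> after fc1: (11, 128) -> Output: (11, 93)

Answer: (11, 93)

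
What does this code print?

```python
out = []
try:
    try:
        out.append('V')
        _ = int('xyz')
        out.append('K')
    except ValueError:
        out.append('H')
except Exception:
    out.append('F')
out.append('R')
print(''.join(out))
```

Execution trace: 'V' (inner try body) → 'H' (inner except ValueError) → 'R' (after the try/except). Output: VHR

Answer: VHR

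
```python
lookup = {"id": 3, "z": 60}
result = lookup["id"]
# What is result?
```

Trace:
`lookup = {"id": 3, "z": 60}` → lookup = {'id': 3, 'z': 60}
`result = lookup["id"]` → result = 3
So result = 3

Answer: 3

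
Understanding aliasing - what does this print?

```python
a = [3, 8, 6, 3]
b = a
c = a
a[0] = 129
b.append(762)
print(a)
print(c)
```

Key concept: multiple aliases.
Step by step:
`a = [3, 8, 6, 3]` → a = [3, 8, 6, 3]
`b = a` → b = [3, 8, 6, 3] (same object as a)
`c = a` → c = [3, 8, 6, 3] (same object as a, b)
`a[0] = 129` → a = [129, 8, 6, 3] (same object as b, c); b = [129, 8, 6, 3] (same object as a, c); c = [129, 8, 6, 3] (same object as a, b)
`b.append(762)` → a = [129, 8, 6, 3, 762] (same object as b, c); b = [129, 8, 6, 3, 762] (same object as a, c); c = [129, 8, 6, 3, 762] (same object as a, b)
`print(a)` → prints [129, 8, 6, 3, 762]
`print(c)` → prints [129, 8, 6, 3, 762]

Answer:
[129, 8, 6, 3, 762]
[129, 8, 6, 3, 762]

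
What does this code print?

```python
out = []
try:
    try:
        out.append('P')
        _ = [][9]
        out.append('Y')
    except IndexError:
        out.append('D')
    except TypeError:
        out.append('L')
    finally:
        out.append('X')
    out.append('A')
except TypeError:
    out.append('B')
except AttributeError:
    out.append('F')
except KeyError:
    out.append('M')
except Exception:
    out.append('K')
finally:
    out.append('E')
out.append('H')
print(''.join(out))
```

Execution trace: 'P' (inner try body) → 'D' (inner except IndexError) → 'X' (inner finally) → 'A' (try body, no exception) → 'E' (finally) → 'H' (after the try/except). Output: PDXAEH

Answer: PDXAEH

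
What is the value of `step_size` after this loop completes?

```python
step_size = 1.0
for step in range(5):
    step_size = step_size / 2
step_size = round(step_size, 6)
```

Halving LR 5 times: 1 / 2^5
`step_size` takes the values: 1.0 → 0.5 → 0.25 → 0.125 → 0.0625 → 0.03125

Answer: 0.03125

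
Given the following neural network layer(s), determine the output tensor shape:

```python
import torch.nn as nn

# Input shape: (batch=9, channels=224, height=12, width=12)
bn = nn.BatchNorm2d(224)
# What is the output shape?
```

Input: (9, 224, 12, 12) -> Output: (9, 224, 12, 12)

Answer: (9, 224, 12, 12)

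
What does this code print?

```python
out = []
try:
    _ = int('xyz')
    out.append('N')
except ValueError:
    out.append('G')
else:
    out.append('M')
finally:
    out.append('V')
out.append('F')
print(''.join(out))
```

Execution trace: 'G' (except ValueError) → 'V' (finally) → 'F' (after the try/except). Output: GVF

Answer: GVF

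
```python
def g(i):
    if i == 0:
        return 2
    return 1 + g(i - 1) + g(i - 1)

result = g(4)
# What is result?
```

g(i) = 1 + 2·g(i-1), g(0)=2. Closed form: (2+1)·2^4 - 1 = 47.

Answer: 47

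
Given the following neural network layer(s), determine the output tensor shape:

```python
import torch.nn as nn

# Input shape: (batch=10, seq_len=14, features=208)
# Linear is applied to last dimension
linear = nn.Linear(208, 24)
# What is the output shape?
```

Input: (10, 14, 208) -> Output: (10, 14, 24)

Answer: (10, 14, 24)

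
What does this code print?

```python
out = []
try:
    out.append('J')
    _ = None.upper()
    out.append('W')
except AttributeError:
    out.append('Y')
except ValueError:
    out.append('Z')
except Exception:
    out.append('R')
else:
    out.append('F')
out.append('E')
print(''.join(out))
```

Execution trace: 'J' (try body) → 'Y' (except AttributeError) → 'E' (after the try/except). Output: JYE

Answer: JYE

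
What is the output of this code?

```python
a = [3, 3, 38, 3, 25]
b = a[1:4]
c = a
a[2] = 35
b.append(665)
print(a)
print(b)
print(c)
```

Key concept: slice vs alias.
Step by step:
`a = [3, 3, 38, 3, 25]` → a = [3, 3, 38, 3, 25]
`b = a[1:4]` → b = [3, 38, 3]
`c = a` → c = [3, 3, 38, 3, 25] (same object as a)
`a[2] = 35` → a = [3, 3, 35, 3, 25] (same object as c); c = [3, 3, 35, 3, 25] (same object as a)
`b.append(665)` → b = [3, 38, 3, 665]
`print(a)` → prints [3, 3, 35, 3, 25]
`print(b)` → prints [3, 38, 3, 665]
`print(c)` → prints [3, 3, 35, 3, 25]

Answer:
[3, 3, 35, 3, 25]
[3, 38, 3, 665]
[3, 3, 35, 3, 25]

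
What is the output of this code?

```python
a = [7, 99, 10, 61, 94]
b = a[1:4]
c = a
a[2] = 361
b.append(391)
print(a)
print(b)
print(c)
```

Key concept: slice vs alias.
Step by step:
`a = [7, 99, 10, 61, 94]` → a = [7, 99, 10, 61, 94]
`b = a[1:4]` → b = [99, 10, 61]
`c = a` → c = [7, 99, 10, 61, 94] (same object as a)
`a[2] = 361` → a = [7, 99, 361, 61, 94] (same object as c); c = [7, 99, 361, 61, 94] (same object as a)
`b.append(391)` → b = [99, 10, 61, 391]
`print(a)` → prints [7, 99, 361, 61, 94]
`print(b)` → prints [99, 10, 61, 391]
`print(c)` → prints [7, 99, 361, 61, 94]

Answer:
[7, 99, 361, 61, 94]
[99, 10, 61, 391]
[7, 99, 361, 61, 94]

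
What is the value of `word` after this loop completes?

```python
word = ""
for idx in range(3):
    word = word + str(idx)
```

Concatenate digits 0 to 2
`word` takes the values: "" → "0" → "01" → "012"

Answer: "012"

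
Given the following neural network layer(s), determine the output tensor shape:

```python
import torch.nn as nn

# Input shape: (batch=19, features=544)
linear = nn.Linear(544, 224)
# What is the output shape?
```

Input: (19, 544) -> Output: (19, 224)

Answer: (19, 224)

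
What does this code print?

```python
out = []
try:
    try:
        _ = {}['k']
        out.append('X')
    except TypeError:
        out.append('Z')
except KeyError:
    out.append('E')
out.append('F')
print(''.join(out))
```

Execution trace: 'E' (outer except KeyError) → 'F' (after the try/except). Output: EF

Answer: EF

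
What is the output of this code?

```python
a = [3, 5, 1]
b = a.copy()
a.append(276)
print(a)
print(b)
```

Key concept: list.copy() creates independent copy.
Step by step:
`a = [3, 5, 1]` → a = [3, 5, 1]
`b = a.copy()` → b = [3, 5, 1]
`a.append(276)` → a = [3, 5, 1, 276]
`print(a)` → prints [3, 5, 1, 276]
`print(b)` → prints [3, 5, 1]

Answer:
[3, 5, 1, 276]
[3, 5, 1]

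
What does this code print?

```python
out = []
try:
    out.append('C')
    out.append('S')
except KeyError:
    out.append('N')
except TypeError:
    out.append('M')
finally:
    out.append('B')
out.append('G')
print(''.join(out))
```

Execution trace: 'C' (try body) → 'S' (try body, no exception) → 'B' (finally) → 'G' (after the try/except). Output: CSBG

Answer: CSBG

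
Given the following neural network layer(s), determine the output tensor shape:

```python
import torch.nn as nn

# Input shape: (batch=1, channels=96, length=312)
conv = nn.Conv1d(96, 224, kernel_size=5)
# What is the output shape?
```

Input: (1, 96, 312) -> Output: (1, 224, 308)

Answer: (1, 224, 308)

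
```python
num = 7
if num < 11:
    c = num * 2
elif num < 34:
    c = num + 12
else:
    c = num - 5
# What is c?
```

Trace:
`num = 7` → num = 7
`if num < 11: ...` → num < 11 is True → c = 14
So c = 14

Answer: 14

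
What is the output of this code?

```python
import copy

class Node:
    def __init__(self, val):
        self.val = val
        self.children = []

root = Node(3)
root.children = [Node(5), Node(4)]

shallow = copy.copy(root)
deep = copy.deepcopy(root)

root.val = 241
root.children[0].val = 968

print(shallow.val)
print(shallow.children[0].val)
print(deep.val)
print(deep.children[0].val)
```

Key concept: deep copy with custom objects.
Step by step:
`root = Node(3)` → root = Node(val=3, children=[])
`root.children = [Node(5), Node(4)]` → root = Node(val=3, children=[Node(val=5, children=[]), Node(val=4, children=[])])
`shallow = copy.copy(root)` → shallow = Node(val=3, children=[Node(val=5, children=[]), Node(val=4, children=[])])
`deep = copy.deepcopy(root)` → deep = Node(val=3, children=[Node(val=5, children=[]), Node(val=4, children=[])])
`root.val = 241` → root = Node(val=241, children=[Node(val=5, children=[]), Node(val=4, children=[])])
`root.children[0].val = 968` → root = Node(val=241, children=[Node(val=968, children=[]), Node(val=4, children=[])]); shallow = Node(val=3, children=[Node(val=968, children=[]), Node(val=4, children=[])])
`print(shallow.val)` → prints 3
`print(shallow.children[0].val)` → prints 968
`print(deep.val)` → prints 3
`print(deep.children[0].val)` → prints 5

Answer:
3
968
3
5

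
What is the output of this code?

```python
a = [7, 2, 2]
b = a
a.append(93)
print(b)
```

Key concept: basic list aliasing.
Step by step:
`a = [7, 2, 2]` → a = [7, 2, 2]
`b = a` → b = [7, 2, 2] (same object as a)
`a.append(93)` → a = [7, 2, 2, 93] (same object as b); b = [7, 2, 2, 93] (same object as a)
`print(b)` → prints [7, 2, 2, 93]

Answer: [7, 2, 2, 93]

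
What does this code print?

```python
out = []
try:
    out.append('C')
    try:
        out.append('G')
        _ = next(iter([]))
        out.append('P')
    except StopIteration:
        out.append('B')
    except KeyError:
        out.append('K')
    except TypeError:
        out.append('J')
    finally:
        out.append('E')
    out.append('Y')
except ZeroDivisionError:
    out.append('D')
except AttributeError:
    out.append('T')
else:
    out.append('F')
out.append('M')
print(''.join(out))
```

Execution trace: 'C' (try body) → 'G' (inner try body) → 'B' (inner except StopIteration) → 'E' (inner finally) → 'Y' (try body, no exception) → 'F' (else) → 'M' (after the try/except). Output: CGBEYFM

Answer: CGBEYFM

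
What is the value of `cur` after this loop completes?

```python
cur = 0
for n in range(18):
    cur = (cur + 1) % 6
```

Increment mod 6, 18 times = 0
`cur` takes the values: 0 → 1 → 2 → 3 → 4 → 5 → 0 → 1 → 2 → 3 → 4 → 5 → 0 → 1 → 2 → 3 → 4 → 5 → 0

Answer: 0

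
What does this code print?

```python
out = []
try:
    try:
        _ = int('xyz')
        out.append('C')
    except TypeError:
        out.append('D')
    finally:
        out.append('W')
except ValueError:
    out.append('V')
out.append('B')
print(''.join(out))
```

Execution trace: 'W' (inner finally) → 'V' (outer except ValueError) → 'B' (after the try/except). Output: WVB

Answer: WVB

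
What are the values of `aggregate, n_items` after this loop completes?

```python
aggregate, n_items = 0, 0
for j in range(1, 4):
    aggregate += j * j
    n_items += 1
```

Sum of squares and count
`aggregate, n_items` takes the values: (0, 0) → (1, 0) → (1, 1) → (5, 1) → (5, 2) → (14, 2) → (14, 3)

Answer: 14, 3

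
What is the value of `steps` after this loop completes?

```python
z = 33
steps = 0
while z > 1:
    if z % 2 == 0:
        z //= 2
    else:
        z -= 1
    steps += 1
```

Steps to reduce 33 to 1
`steps` takes the values: 0 → 1 → 2 → 3 → 4 → 5 → 6

Answer: 6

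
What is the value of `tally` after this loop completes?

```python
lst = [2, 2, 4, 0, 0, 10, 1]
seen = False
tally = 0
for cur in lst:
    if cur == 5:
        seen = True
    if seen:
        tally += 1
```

Count elements after first 5 in [2, 2, 4, 0, 0, 10, 1]
`tally` takes the values: 0

Answer: 0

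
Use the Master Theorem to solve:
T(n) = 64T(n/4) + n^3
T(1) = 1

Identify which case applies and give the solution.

a=64, b=4, f(n)=n^3. log_4(64) = 3. Since c=3 = 3, Case 2 applies: T(n) = Θ(n^log_b(a) · log n) = O(n^3 log n).

Answer: O(n^3 log n) - Case 2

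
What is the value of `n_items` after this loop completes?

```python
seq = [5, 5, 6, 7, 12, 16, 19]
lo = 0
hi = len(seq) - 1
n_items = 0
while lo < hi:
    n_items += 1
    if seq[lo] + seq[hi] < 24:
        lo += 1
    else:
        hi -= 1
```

Steps to find pair summing to 24
`n_items` takes the values: 0 → 1 → 2 → 3 → 4 → 5 → 6

Answer: 6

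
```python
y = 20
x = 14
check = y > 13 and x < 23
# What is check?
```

Trace:
`y = 20` → y = 20
`x = 14` → x = 14
`check = y > 13 and x < 23` → check = True
So check = True

Answer: True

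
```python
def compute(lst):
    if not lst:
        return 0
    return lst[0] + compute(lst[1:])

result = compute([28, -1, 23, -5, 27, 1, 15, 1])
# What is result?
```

28 + (-1) + 23 + (-5) + 27 + 1 + 15 + 1 + 0 = 89

Answer: 89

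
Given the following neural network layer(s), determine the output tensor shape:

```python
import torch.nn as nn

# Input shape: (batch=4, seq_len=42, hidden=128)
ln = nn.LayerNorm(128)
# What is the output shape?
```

Input: (4, 42, 128) -> Output: (4, 42, 128)

Answer: (4, 42, 128)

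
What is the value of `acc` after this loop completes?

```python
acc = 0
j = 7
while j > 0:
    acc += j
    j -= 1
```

Sum 7 down to 1
`acc` takes the values: 0 → 7 → 13 → 18 → 22 → 25 → 27 → 28

Answer: 28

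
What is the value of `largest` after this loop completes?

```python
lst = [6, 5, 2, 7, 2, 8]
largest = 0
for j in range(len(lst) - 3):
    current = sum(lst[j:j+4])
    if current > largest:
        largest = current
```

Max sum of 4-element window in [6, 5, 2, 7, 2, 8]
`largest` takes the values: 0 → 20

Answer: 20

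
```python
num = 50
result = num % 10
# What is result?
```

Trace:
`num = 50` → num = 50
`result = num % 10` → result = 0
So result = 0

Answer: 0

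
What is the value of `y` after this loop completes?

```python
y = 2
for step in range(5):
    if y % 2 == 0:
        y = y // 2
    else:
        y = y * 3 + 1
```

Collatz-style transformation from 2
`y` takes the values: 2 → 1 → 4 → 2 → 1 → 4

Answer: 4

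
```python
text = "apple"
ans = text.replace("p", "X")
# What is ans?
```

Trace:
`text = "apple"` → text = 'apple'
`ans = text.replace("p", "X")` → ans = 'aXXle'
So ans = 'aXXle'

Answer: 'aXXle'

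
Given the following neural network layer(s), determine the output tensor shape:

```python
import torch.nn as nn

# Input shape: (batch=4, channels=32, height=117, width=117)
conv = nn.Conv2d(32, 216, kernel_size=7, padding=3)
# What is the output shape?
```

Input: (4, 32, 117, 117) -> Output: (4, 216, 117, 117)

Answer: (4, 216, 117, 117)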